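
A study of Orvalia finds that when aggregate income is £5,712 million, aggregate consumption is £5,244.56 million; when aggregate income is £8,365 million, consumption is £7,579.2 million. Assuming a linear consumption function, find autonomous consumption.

a = 218

MPC = ΔC/ΔY = (7579.2 − 5244.56)/(8365 − 5712) = 2334.64/2653 = 0.88
a = C − MPC·Y = 5244.56 − 0.88(5712) = 5244.56 − 5026.56 = 218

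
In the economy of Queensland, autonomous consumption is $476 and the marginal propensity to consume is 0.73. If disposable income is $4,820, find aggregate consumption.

C = 3994.6

C = 476 + 0.73(4820) = 476 + 3518.6 = 3994.6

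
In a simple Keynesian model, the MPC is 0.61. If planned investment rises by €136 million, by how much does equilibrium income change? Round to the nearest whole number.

ΔY ≈ 349

The multiplier is 1/(1 − MPC) = 1/0.39.
ΔY = 136/0.39 = 348.72 ≈ 349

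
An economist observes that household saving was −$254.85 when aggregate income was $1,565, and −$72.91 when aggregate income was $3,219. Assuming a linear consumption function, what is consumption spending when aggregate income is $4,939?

C = 4822.71

MPS = ΔS/ΔY = (-72.91 − (-254.85))/(3219 − 1565) = 181.94/1654 = 0.11
MPC = 1 − MPS = 0.89
Autonomous saving = -254.85 − 0.11(1565) = -427, so a = 427
C = 427 + 0.89(4939) = 427 + 4395.71 = 4822.71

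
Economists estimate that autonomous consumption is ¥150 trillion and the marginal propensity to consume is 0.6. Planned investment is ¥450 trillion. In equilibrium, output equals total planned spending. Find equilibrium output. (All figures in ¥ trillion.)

Y = 1500

Y = C + I = 150 + 0.6Y + 450
Y − 0.6Y = 600
0.4Y = 600, so Y = 600/0.4 = 1500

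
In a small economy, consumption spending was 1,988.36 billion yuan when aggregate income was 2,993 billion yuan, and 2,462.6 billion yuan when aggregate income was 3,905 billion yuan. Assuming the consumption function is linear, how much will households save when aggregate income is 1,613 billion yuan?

MPC = (2462.6 − 1988.36)/(3905 − 2993) = 474.24/912 = 0.52
a = 1988.36 − 0.52(2993) = 1988.36 − 1556.36 = 432
C = 432 + 0.52(1613) = 1270.76
S = 1613 − 1270.76 = 342.24

S = 342.24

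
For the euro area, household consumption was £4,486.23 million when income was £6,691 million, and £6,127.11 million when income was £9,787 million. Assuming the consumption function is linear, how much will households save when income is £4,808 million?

MPC = (6127.11 − 4486.23)/(9787 − 6691) = 1640.88/3096 = 0.53
a = 4486.23 − 0.53(6691) = 4486.23 − 3546.23 = 940
C = 940 + 0.53(4808) = 3488.24
S = 4808 − 3488.24 = 1319.76

S = 1319.76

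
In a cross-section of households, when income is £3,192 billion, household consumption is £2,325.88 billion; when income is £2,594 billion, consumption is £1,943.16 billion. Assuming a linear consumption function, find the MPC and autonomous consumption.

MPC = ΔC/ΔY = (2325.88 − 1943.16)/(3192 − 2594) = 382.72/598 = 0.64
a = C − MPC·Y = 1943.16 − 0.64(2594) = 1943.16 − 1660.16 = 283

MPC = 0.64; a = 283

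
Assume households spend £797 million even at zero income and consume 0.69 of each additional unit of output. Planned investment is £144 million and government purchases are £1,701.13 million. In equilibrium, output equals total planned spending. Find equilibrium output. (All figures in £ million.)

Y = C + I + G = 797 + 0.69Y + 144 + 1701.13
Y − 0.69Y = 2642.13
0.31Y = 2642.13, so Y = 2642.13/0.31 = 8523

Y = 8523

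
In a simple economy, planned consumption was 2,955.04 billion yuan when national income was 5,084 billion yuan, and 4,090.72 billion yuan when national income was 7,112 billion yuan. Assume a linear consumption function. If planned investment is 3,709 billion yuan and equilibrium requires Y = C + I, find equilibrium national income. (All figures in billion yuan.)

MPC = (4090.72 − 2955.04)/(7112 − 5084) = 1135.68/2028 = 0.56
a = 2955.04 − 0.56(5084) = 108
Equilibrium: Y = 108 + 0.56Y + 3709
0.44Y = 3817, so Y = 3817/0.44 = 8675

Y = 8675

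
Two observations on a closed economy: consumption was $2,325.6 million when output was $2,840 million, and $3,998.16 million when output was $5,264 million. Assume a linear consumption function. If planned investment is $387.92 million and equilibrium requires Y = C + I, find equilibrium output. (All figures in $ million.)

MPC = (3998.16 − 2325.6)/(5264 − 2840) = 1672.56/2424 = 0.69
a = 2325.6 − 0.69(2840) = 366
Equilibrium: Y = 366 + 0.69Y + 387.92
0.31Y = 753.92, so Y = 753.92/0.31 = 2432

Y = 2432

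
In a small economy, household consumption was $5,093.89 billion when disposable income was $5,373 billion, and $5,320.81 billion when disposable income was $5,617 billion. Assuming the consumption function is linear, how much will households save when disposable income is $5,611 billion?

S = 295.77

MPC = (5320.81 − 5093.89)/(5617 − 5373) = 226.92/244 = 0.93
a = 5093.89 − 0.93(5373) = 5093.89 − 4996.89 = 97
C = 97 + 0.93(5611) = 5315.23
S = 5611 − 5315.23 = 295.77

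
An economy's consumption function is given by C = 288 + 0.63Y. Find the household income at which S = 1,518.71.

S = Y − C = -288 + 0.37Y
-288 + 0.37Y = 1518.71, so 0.37Y = 1806.71 and Y = 4883

Y = 4883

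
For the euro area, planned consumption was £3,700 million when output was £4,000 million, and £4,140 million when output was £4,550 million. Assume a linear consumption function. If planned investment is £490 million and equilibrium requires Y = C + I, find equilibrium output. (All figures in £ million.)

MPC = (4140 − 3700)/(4550 − 4000) = 440/550 = 0.8
a = 3700 − 0.8(4000) = 500
Equilibrium: Y = 500 + 0.8Y + 490
0.2Y = 990, so Y = 990/0.2 = 4950

Y = 4950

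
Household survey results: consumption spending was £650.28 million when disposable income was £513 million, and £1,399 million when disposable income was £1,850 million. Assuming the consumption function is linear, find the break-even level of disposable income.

MPC = (1399 − 650.28)/(1850 − 513) = 748.72/1337 = 0.56
a = 650.28 − 0.56(513) = 650.28 − 287.28 = 363
Break-even: Y = a/(1−MPC) = 363/0.44 = 825

Y = 825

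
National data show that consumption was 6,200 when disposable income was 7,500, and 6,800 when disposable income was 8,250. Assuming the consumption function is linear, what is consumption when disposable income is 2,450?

C = 2160

MPC = (6800 − 6200)/(8250 − 7500) = 600/750 = 0.8
a = 6200 − 0.8(7500) = 6200 − 6000 = 200
C = 200 + 0.8(2450) = 200 + 1960 = 2160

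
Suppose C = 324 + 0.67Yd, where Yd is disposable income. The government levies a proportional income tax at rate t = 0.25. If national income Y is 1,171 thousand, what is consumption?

Yd = (1 − 0.25)(1171) = 0.75(1171) = 878.25
C = 324 + 0.67(878.25) = 324 + 588.4275 = 912.4275

C = 912.4275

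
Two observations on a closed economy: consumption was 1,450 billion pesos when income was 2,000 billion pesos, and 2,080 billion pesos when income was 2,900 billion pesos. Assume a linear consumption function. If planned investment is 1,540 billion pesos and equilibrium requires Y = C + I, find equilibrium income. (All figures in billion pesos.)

MPC = (2080 − 1450)/(2900 − 2000) = 630/900 = 0.7
a = 1450 − 0.7(2000) = 50
Equilibrium: Y = 50 + 0.7Y + 1540
0.3Y = 1590, so Y = 1590/0.3 = 5300

Y = 5300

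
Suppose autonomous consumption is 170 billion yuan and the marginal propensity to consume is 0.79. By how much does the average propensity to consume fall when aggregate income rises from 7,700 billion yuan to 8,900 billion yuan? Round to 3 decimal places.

ΔAPC = 0.003

At Y = 7700: C = 170 + 0.79(7700) = 6253, APC = 6253/7700 = 0.8121
At Y = 8900: C = 7201, APC = 7201/8900 = 0.8091
Fall in APC = 0.8121 − 0.8091 = 0.003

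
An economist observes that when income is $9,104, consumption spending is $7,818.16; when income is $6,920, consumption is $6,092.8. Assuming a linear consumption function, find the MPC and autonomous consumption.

MPC = 0.79; a = 626

MPC = ΔC/ΔY = (7818.16 − 6092.8)/(9104 − 6920) = 1725.36/2184 = 0.79
a = C − MPC·Y = 6092.8 − 0.79(6920) = 6092.8 − 5466.8 = 626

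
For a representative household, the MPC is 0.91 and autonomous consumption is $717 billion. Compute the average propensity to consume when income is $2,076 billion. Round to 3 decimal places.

C = 717 + 0.91(2076) = 2606.16
APC = C/Y = 2606.16/2076 = 1.255

APC = 1.255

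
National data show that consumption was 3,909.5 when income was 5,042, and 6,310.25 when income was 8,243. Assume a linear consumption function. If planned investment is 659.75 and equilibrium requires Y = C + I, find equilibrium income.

MPC = (6310.25 − 3909.5)/(8243 − 5042) = 2400.75/3201 = 0.75
a = 3909.5 − 0.75(5042) = 128
Equilibrium: Y = 128 + 0.75Y + 659.75
0.25Y = 787.75, so Y = 787.75/0.25 = 3151

Y = 3151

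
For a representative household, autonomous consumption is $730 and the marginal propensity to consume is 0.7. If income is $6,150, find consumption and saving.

C = 730 + 0.7(6150) = 730 + 4305 = 5035
S = Y − C = 6150 − 5035 = 1115

C = 5035; S = 1115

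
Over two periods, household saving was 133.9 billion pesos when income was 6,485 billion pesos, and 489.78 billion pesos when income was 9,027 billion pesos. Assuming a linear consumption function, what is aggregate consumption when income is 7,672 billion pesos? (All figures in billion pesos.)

MPS = ΔS/ΔY = (489.78 − 133.9)/(9027 − 6485) = 355.88/2542 = 0.14
MPC = 1 − MPS = 0.86
Autonomous saving = 133.9 − 0.14(6485) = -774, so a = 774
C = 774 + 0.86(7672) = 774 + 6597.92 = 7371.92

C = 7371.92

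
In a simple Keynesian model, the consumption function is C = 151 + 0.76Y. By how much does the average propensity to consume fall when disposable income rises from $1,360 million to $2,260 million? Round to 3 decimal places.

ΔAPC = 0.044

At Y = 1360: C = 151 + 0.76(1360) = 1184.6, APC = 1184.6/1360 = 0.8710
At Y = 2260: C = 1868.6, APC = 1868.6/2260 = 0.8268
Fall in APC = 0.8710 − 0.8268 = 0.0442 ≈ 0.044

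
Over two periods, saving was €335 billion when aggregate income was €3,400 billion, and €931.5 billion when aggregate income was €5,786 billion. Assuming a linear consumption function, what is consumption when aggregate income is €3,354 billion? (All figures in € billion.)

MPS = ΔS/ΔY = (931.5 − 335)/(5786 − 3400) = 596.5/2386 = 0.25
MPC = 1 − MPS = 0.75
Autonomous saving = 335 − 0.25(3400) = -515, so a = 515
C = 515 + 0.75(3354) = 515 + 2515.5 = 3030.5

C = 3030.5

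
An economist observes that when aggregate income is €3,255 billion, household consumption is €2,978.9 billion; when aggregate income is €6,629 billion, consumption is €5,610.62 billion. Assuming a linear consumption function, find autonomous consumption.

MPC = ΔC/ΔY = (5610.62 − 2978.9)/(6629 − 3255) = 2631.72/3374 = 0.78
a = C − MPC·Y = 2978.9 − 0.78(3255) = 2978.9 − 2538.9 = 440

a = 440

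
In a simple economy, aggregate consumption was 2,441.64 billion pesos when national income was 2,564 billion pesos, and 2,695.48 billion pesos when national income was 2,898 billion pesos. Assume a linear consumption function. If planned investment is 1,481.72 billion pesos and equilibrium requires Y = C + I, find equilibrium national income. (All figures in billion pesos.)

MPC = (2695.48 − 2441.64)/(2898 − 2564) = 253.84/334 = 0.76
a = 2441.64 − 0.76(2564) = 493
Equilibrium: Y = 493 + 0.76Y + 1481.72
0.24Y = 1974.72, so Y = 1974.72/0.24 = 8228

Y = 8228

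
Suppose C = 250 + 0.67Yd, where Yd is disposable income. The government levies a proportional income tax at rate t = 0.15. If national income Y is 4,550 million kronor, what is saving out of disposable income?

S = 1026.275

Yd = (1 − 0.15)(4550) = 0.85(4550) = 3867.5
C = 250 + 0.67(3867.5) = 250 + 2591.225 = 2841.225
S = Yd − C = 3867.5 − 2841.225 = 1026.275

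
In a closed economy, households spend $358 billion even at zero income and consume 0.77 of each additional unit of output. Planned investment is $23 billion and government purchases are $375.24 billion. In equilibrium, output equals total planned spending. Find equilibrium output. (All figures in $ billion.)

Y = C + I + G = 358 + 0.77Y + 23 + 375.24
Y − 0.77Y = 756.24
0.23Y = 756.24, so Y = 756.24/0.23 = 3288

Y = 3288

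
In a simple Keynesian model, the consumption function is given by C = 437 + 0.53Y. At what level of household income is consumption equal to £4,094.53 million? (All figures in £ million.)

437 + 0.53Y = 4094.53
0.53Y = 3657.53, so Y = 3657.53/0.53 = 6901

Y = 6901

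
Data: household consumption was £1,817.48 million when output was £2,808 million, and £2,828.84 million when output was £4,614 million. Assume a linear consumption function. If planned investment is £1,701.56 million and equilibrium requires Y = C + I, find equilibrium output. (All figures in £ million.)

MPC = (2828.84 − 1817.48)/(4614 − 2808) = 1011.36/1806 = 0.56
a = 1817.48 − 0.56(2808) = 245
Equilibrium: Y = 245 + 0.56Y + 1701.56
0.44Y = 1946.56, so Y = 1946.56/0.44 = 4424

Y = 4424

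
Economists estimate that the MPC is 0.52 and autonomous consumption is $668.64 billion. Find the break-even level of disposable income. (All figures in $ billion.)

At break-even, C = Y: 668.64 + 0.52Y = Y
0.48Y = 668.64, so Y = 668.64/0.48 = 1393

Y = 1393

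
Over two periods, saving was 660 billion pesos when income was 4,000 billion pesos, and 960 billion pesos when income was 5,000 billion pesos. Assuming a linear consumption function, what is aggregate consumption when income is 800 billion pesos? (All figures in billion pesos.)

MPS = ΔS/ΔY = (960 − 660)/(5000 − 4000) = 300/1000 = 0.3
MPC = 1 − MPS = 0.7
Autonomous saving = 660 − 0.3(4000) = -540, so a = 540
C = 540 + 0.7(800) = 540 + 560 = 1100

C = 1100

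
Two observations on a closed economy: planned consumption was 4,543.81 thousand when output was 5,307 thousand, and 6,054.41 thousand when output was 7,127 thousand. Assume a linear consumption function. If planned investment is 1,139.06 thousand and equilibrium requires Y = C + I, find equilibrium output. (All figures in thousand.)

Y = 7518

MPC = (6054.41 − 4543.81)/(7127 − 5307) = 1510.6/1820 = 0.83
a = 4543.81 − 0.83(5307) = 139
Equilibrium: Y = 139 + 0.83Y + 1139.06
0.17Y = 1278.06, so Y = 1278.06/0.17 = 7518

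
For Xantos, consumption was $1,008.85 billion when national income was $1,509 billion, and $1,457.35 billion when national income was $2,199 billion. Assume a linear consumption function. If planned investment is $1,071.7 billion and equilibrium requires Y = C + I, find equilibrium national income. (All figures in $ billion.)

MPC = (1457.35 − 1008.85)/(2199 − 1509) = 448.5/690 = 0.65
a = 1008.85 − 0.65(1509) = 28
Equilibrium: Y = 28 + 0.65Y + 1071.7
0.35Y = 1099.7, so Y = 1099.7/0.35 = 3142

Y = 3142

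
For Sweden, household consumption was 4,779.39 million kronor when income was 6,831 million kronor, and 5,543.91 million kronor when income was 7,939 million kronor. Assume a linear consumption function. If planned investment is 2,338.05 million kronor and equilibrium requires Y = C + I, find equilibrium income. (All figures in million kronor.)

MPC = (5543.91 − 4779.39)/(7939 − 6831) = 764.52/1108 = 0.69
a = 4779.39 − 0.69(6831) = 66
Equilibrium: Y = 66 + 0.69Y + 2338.05
0.31Y = 2404.05, so Y = 2404.05/0.31 = 7755

Y = 7755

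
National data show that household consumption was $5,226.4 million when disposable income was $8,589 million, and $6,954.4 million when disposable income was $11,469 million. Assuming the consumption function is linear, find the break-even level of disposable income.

Y = 182.5

MPC = (6954.4 − 5226.4)/(11469 − 8589) = 1728/2880 = 0.6
a = 5226.4 − 0.6(8589) = 5226.4 − 5153.4 = 73
Break-even: Y = a/(1−MPC) = 73/0.4 = 182.5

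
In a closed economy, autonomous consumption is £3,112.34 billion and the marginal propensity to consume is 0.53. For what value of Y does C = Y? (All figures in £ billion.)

At break-even, C = Y: 3112.34 + 0.53Y = Y
0.47Y = 3112.34, so Y = 3112.34/0.47 = 6622

Y = 6622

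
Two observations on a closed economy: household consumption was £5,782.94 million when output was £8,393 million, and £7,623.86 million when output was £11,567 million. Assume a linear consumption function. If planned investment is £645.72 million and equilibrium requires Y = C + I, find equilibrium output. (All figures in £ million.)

MPC = (7623.86 − 5782.94)/(11567 − 8393) = 1840.92/3174 = 0.58
a = 5782.94 − 0.58(8393) = 915
Equilibrium: Y = 915 + 0.58Y + 645.72
0.42Y = 1560.72, so Y = 1560.72/0.42 = 3716

Y = 3716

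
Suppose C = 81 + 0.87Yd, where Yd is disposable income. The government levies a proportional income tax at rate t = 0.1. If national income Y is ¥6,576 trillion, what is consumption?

Yd = (1 − 0.1)(6576) = 0.9(6576) = 5918.4
C = 81 + 0.87(5918.4) = 81 + 5149.008 = 5230.008

C = 5230.008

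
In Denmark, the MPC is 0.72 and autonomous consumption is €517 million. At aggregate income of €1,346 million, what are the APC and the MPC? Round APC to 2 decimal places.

MPC = 0.72 (the slope of the consumption function)
C = 517 + 0.72(1346) = 1486.12, so APC = 1486.12/1346 = 1.10

APC = 1.10; MPC = 0.72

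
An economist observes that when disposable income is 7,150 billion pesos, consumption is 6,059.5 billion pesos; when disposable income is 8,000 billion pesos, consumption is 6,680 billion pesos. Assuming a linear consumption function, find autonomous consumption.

MPC = ΔC/ΔY = (6680 − 6059.5)/(8000 − 7150) = 620.5/850 = 0.73
a = C − MPC·Y = 6059.5 − 0.73(7150) = 6059.5 − 5219.5 = 840

a = 840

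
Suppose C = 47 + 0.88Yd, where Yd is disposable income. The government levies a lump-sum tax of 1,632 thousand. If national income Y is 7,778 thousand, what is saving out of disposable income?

Yd = Y − T = 7778 − 1632 = 6146
C = 47 + 0.88(6146) = 47 + 5408.48 = 5455.48
S = Yd − C = 6146 − 5455.48 = 690.52

S = 690.52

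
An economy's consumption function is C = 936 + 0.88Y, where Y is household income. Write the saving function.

S = Y − C = Y − (936 + 0.88Y) = -936 + (1 − 0.88)Y

S = -936 + 0.12Y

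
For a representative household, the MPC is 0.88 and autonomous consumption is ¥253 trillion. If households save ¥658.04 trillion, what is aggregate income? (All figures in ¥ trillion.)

S = Y − C = -253 + 0.12Y
-253 + 0.12Y = 658.04, so 0.12Y = 911.04 and Y = 7592

Y = 7592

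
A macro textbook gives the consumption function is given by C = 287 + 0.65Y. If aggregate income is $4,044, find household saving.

C = 287 + 0.65(4044) = 287 + 2628.6 = 2915.6
S = Y − C = 4044 − 2915.6 = 1128.4

S = 1128.4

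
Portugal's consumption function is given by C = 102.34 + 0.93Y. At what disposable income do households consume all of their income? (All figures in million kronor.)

Y = 1462

At break-even, C = Y: 102.34 + 0.93Y = Y
0.07Y = 102.34, so Y = 102.34/0.07 = 1462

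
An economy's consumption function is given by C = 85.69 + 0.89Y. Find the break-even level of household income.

Y = 779

At break-even, C = Y: 85.69 + 0.89Y = Y
0.11Y = 85.69, so Y = 85.69/0.11 = 779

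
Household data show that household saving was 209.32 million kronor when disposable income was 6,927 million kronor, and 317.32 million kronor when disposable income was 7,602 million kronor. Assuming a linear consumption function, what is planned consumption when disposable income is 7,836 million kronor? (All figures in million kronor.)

C = 7481.24

MPS = ΔS/ΔY = (317.32 − 209.32)/(7602 − 6927) = 108/675 = 0.16
MPC = 1 − MPS = 0.84
Autonomous saving = 209.32 − 0.16(6927) = -899, so a = 899
C = 899 + 0.84(7836) = 899 + 6582.24 = 7481.24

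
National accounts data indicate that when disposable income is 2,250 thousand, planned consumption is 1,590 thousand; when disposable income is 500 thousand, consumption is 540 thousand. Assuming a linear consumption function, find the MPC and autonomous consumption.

MPC = 0.6; a = 240

MPC = ΔC/ΔY = (1590 − 540)/(2250 − 500) = 1050/1750 = 0.6
a = C − MPC·Y = 540 − 0.6(500) = 540 − 300 = 240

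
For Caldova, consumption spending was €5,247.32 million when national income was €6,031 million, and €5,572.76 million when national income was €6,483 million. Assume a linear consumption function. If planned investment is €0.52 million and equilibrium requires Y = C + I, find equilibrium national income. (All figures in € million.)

Y = 3234

MPC = (5572.76 − 5247.32)/(6483 − 6031) = 325.44/452 = 0.72
a = 5247.32 − 0.72(6031) = 905
Equilibrium: Y = 905 + 0.72Y + 0.52
0.28Y = 905.52, so Y = 905.52/0.28 = 3234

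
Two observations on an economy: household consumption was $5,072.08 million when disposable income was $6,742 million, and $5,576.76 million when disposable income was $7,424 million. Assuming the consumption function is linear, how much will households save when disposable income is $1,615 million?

S = 336.9

MPC = (5576.76 − 5072.08)/(7424 − 6742) = 504.68/682 = 0.74
a = 5072.08 − 0.74(6742) = 5072.08 − 4989.08 = 83
C = 83 + 0.74(1615) = 1278.1
S = 1615 − 1278.1 = 336.9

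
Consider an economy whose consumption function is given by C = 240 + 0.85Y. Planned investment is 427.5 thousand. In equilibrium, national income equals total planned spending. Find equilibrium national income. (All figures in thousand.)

Y = 4450

Y = C + I = 240 + 0.85Y + 427.5
Y − 0.85Y = 667.5
0.15Y = 667.5, so Y = 667.5/0.15 = 4450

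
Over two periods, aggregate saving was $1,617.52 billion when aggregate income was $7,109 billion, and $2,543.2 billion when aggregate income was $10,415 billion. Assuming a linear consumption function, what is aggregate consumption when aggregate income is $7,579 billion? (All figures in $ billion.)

C = 5829.88

MPS = ΔS/ΔY = (2543.2 − 1617.52)/(10415 − 7109) = 925.68/3306 = 0.28
MPC = 1 − MPS = 0.72
Autonomous saving = 1617.52 − 0.28(7109) = -373, so a = 373
C = 373 + 0.72(7579) = 373 + 5456.88 = 5829.88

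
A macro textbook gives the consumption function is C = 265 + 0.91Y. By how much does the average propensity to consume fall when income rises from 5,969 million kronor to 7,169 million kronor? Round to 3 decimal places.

At Y = 5969: C = 265 + 0.91(5969) = 5696.79, APC = 5696.79/5969 = 0.9544
At Y = 7169: C = 6788.79, APC = 6788.79/7169 = 0.9470
Fall in APC = 0.9544 − 0.9470 = 0.0074 ≈ 0.007

ΔAPC = 0.007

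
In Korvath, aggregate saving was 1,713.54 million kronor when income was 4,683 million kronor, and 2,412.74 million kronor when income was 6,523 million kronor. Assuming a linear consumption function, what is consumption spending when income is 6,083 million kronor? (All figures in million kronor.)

C = 3837.46

MPS = ΔS/ΔY = (2412.74 − 1713.54)/(6523 − 4683) = 699.2/1840 = 0.38
MPC = 1 − MPS = 0.62
Autonomous saving = 1713.54 − 0.38(4683) = -66, so a = 66
C = 66 + 0.62(6083) = 66 + 3771.46 = 3837.46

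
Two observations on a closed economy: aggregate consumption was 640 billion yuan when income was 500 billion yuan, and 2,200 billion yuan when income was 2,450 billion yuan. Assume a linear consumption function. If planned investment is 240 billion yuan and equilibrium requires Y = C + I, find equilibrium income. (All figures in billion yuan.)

MPC = (2200 − 640)/(2450 − 500) = 1560/1950 = 0.8
a = 640 − 0.8(500) = 240
Equilibrium: Y = 240 + 0.8Y + 240
0.2Y = 480, so Y = 480/0.2 = 2400

Y = 2400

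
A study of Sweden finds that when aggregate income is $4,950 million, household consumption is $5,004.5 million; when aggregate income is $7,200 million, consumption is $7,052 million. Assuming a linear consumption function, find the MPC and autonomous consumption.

MPC = ΔC/ΔY = (7052 − 5004.5)/(7200 − 4950) = 2047.5/2250 = 0.91
a = C − MPC·Y = 5004.5 − 0.91(4950) = 5004.5 − 4504.5 = 500

MPC = 0.91; a = 500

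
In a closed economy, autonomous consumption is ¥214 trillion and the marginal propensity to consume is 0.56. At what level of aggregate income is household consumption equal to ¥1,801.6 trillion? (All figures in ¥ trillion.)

Y = 2835

214 + 0.56Y = 1801.6
0.56Y = 1587.6, so Y = 1587.6/0.56 = 2835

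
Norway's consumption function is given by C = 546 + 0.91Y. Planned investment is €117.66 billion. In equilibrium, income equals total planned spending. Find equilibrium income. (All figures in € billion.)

Y = C + I = 546 + 0.91Y + 117.66
Y − 0.91Y = 663.66
0.09Y = 663.66, so Y = 663.66/0.09 = 7374

Y = 7374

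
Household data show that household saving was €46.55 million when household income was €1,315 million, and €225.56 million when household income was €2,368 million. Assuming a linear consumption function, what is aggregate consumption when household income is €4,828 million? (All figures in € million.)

MPS = ΔS/ΔY = (225.56 − 46.55)/(2368 − 1315) = 179.01/1053 = 0.17
MPC = 1 − MPS = 0.83
Autonomous saving = 46.55 − 0.17(1315) = -177, so a = 177
C = 177 + 0.83(4828) = 177 + 4007.24 = 4184.24

C = 4184.24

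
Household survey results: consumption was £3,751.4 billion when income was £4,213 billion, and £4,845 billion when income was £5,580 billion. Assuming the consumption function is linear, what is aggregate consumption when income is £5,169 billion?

MPC = (4845 − 3751.4)/(5580 − 4213) = 1093.6/1367 = 0.8
a = 3751.4 − 0.8(4213) = 3751.4 − 3370.4 = 381
C = 381 + 0.8(5169) = 381 + 4135.2 = 4516.2

C = 4516.2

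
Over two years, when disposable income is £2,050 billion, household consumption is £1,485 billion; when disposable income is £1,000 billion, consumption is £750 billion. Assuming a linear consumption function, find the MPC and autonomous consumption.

MPC = ΔC/ΔY = (1485 − 750)/(2050 − 1000) = 735/1050 = 0.7
a = C − MPC·Y = 750 − 0.7(1000) = 750 − 700 = 50

MPC = 0.7; a = 50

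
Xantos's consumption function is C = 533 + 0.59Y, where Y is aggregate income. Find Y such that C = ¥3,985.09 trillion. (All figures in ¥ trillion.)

533 + 0.59Y = 3985.09
0.59Y = 3452.09, so Y = 3452.09/0.59 = 5851

Y = 5851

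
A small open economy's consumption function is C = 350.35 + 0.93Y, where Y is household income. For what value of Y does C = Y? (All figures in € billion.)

Y = 5005

At break-even, C = Y: 350.35 + 0.93Y = Y
0.07Y = 350.35, so Y = 350.35/0.07 = 5005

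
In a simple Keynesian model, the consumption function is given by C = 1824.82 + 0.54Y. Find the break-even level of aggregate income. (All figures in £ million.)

At break-even, C = Y: 1824.82 + 0.54Y = Y
0.46Y = 1824.82, so Y = 1824.82/0.46 = 3967

Y = 3967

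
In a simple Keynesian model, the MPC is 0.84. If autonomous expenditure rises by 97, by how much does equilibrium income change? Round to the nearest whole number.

The multiplier is 1/(1 − MPC) = 1/0.16.
ΔY = 97/0.16 = 606.25 ≈ 606

ΔY ≈ 606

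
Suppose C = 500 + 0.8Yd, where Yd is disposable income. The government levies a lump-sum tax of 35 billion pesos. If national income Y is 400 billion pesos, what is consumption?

C = 792

Yd = Y − T = 400 − 35 = 365
C = 500 + 0.8(365) = 500 + 292 = 792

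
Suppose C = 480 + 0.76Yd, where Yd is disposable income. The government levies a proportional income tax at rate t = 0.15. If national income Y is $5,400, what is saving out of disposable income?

S = 621.6

Yd = (1 − 0.15)(5400) = 0.85(5400) = 4590
C = 480 + 0.76(4590) = 480 + 3488.4 = 3968.4
S = Yd − C = 4590 − 3968.4 = 621.6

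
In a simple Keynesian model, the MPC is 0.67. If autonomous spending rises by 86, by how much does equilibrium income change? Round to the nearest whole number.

ΔY ≈ 261

The multiplier is 1/(1 − MPC) = 1/0.33.
ΔY = 86/0.33 = 260.61 ≈ 261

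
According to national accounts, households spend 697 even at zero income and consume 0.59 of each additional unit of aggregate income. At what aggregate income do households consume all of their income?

Y = 1700

At break-even, C = Y: 697 + 0.59Y = Y
0.41Y = 697, so Y = 697/0.41 = 1700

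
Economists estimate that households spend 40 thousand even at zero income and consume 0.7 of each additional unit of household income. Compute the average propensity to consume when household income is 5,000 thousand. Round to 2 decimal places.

C = 40 + 0.7(5000) = 3540
APC = C/Y = 3540/5000 = 0.71

APC = 0.71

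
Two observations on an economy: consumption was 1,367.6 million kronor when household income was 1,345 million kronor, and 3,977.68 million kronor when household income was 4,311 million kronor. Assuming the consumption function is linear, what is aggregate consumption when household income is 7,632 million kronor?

C = 6900.16

MPC = (3977.68 − 1367.6)/(4311 − 1345) = 2610.08/2966 = 0.88
a = 1367.6 − 0.88(1345) = 1367.6 − 1183.6 = 184
C = 184 + 0.88(7632) = 184 + 6716.16 = 6900.16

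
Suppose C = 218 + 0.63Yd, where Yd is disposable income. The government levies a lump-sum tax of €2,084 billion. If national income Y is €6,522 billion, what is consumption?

Yd = Y − T = 6522 − 2084 = 4438
C = 218 + 0.63(4438) = 218 + 2795.94 = 3013.94

C = 3013.94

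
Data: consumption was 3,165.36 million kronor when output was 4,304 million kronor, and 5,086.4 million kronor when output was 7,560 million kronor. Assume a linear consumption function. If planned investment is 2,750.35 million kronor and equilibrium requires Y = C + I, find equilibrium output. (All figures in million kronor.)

MPC = (5086.4 − 3165.36)/(7560 − 4304) = 1921.04/3256 = 0.59
a = 3165.36 − 0.59(4304) = 626
Equilibrium: Y = 626 + 0.59Y + 2750.35
0.41Y = 3376.35, so Y = 3376.35/0.41 = 8235

Y = 8235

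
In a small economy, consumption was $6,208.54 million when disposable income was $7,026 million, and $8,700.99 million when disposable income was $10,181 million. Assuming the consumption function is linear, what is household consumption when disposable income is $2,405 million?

MPC = (8700.99 − 6208.54)/(10181 − 7026) = 2492.45/3155 = 0.79
a = 6208.54 − 0.79(7026) = 6208.54 − 5550.54 = 658
C = 658 + 0.79(2405) = 658 + 1899.95 = 2557.95

C = 2557.95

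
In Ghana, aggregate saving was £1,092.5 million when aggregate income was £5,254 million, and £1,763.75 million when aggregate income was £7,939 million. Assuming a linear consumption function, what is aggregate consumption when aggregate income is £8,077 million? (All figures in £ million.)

MPS = ΔS/ΔY = (1763.75 − 1092.5)/(7939 − 5254) = 671.25/2685 = 0.25
MPC = 1 − MPS = 0.75
Autonomous saving = 1092.5 − 0.25(5254) = -221, so a = 221
C = 221 + 0.75(8077) = 221 + 6057.75 = 6278.75

C = 6278.75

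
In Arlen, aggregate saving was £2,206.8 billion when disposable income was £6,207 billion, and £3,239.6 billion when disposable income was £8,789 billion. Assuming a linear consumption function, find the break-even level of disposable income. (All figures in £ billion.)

Y = 690

MPS = ΔS/ΔY = (3239.6 − 2206.8)/(8789 − 6207) = 1032.8/2582 = 0.4
MPC = 1 − MPS = 0.6
From S(6207) = 2206.8: −a + 0.4(6207) = 2206.8, so a = 2482.8 − 2206.8 = 276
Break-even (S = 0): Y = a/MPS = 276/0.4 = 690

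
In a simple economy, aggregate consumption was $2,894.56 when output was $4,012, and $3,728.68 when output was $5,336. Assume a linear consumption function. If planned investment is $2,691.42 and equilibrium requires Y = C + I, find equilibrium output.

Y = 8266

MPC = (3728.68 − 2894.56)/(5336 − 4012) = 834.12/1324 = 0.63
a = 2894.56 − 0.63(4012) = 367
Equilibrium: Y = 367 + 0.63Y + 2691.42
0.37Y = 3058.42, so Y = 3058.42/0.37 = 8266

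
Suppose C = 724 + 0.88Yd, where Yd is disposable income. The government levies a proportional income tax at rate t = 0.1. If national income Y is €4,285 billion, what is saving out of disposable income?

S = -261.22

Yd = (1 − 0.1)(4285) = 0.9(4285) = 3856.5
C = 724 + 0.88(3856.5) = 724 + 3393.72 = 4117.72
S = Yd − C = 3856.5 − 4117.72 = -261.22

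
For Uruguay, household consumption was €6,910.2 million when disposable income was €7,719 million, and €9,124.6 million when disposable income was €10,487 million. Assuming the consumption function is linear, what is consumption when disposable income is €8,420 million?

MPC = (9124.6 − 6910.2)/(10487 − 7719) = 2214.4/2768 = 0.8
a = 6910.2 − 0.8(7719) = 6910.2 − 6175.2 = 735
C = 735 + 0.8(8420) = 735 + 6736 = 7471

C = 7471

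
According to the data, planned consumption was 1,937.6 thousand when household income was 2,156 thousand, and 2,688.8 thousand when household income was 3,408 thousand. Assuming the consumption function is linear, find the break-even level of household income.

Y = 1610

MPC = (2688.8 − 1937.6)/(3408 − 2156) = 751.2/1252 = 0.6
a = 1937.6 − 0.6(2156) = 1937.6 − 1293.6 = 644
Break-even: Y = a/(1−MPC) = 644/0.4 = 1610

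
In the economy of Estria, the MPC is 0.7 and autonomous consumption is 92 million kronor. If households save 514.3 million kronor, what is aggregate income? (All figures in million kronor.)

S = Y − C = -92 + 0.3Y
-92 + 0.3Y = 514.3, so 0.3Y = 606.3 and Y = 2021

Y = 2021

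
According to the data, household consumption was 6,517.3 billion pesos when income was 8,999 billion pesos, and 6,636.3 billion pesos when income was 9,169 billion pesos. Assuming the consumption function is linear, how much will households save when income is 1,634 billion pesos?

MPC = (6636.3 − 6517.3)/(9169 − 8999) = 119/170 = 0.7
a = 6517.3 − 0.7(8999) = 6517.3 − 6299.3 = 218
C = 218 + 0.7(1634) = 1361.8
S = 1634 − 1361.8 = 272.2

S = 272.2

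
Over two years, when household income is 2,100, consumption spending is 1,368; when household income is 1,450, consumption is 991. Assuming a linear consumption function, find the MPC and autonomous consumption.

MPC = ΔC/ΔY = (1368 − 991)/(2100 − 1450) = 377/650 = 0.58
a = C − MPC·Y = 991 − 0.58(1450) = 991 − 841 = 150

MPC = 0.58; a = 150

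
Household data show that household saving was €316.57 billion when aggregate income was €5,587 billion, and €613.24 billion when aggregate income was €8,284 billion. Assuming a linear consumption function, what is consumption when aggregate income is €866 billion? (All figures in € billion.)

C = 1068.74

MPS = ΔS/ΔY = (613.24 − 316.57)/(8284 − 5587) = 296.67/2697 = 0.11
MPC = 1 − MPS = 0.89
Autonomous saving = 316.57 − 0.11(5587) = -298, so a = 298
C = 298 + 0.89(866) = 298 + 770.74 = 1068.74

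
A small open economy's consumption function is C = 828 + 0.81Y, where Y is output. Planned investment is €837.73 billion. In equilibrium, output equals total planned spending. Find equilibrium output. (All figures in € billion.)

Y = 8767

Y = C + I = 828 + 0.81Y + 837.73
Y − 0.81Y = 1665.73
0.19Y = 1665.73, so Y = 1665.73/0.19 = 8767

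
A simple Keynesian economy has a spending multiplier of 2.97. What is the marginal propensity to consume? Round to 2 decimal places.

MPC = 0.66

k = 1/(1 − MPC), so 1 − MPC = 1/k = 1/2.97 = 0.3367
MPC = 1 − 0.3367 = 0.66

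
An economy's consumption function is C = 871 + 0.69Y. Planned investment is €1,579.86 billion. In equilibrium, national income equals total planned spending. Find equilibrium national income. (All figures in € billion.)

Y = 7906

Y = C + I = 871 + 0.69Y + 1579.86
Y − 0.69Y = 2450.86
0.31Y = 2450.86, so Y = 2450.86/0.31 = 7906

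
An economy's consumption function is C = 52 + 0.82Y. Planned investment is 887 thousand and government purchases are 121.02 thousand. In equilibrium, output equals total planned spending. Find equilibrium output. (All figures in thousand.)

Y = C + I + G = 52 + 0.82Y + 887 + 121.02
Y − 0.82Y = 1060.02
0.18Y = 1060.02, so Y = 1060.02/0.18 = 5889

Y = 5889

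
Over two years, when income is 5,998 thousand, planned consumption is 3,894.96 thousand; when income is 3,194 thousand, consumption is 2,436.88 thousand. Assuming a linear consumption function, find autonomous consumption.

a = 776

MPC = ΔC/ΔY = (3894.96 − 2436.88)/(5998 − 3194) = 1458.08/2804 = 0.52
a = C − MPC·Y = 2436.88 − 0.52(3194) = 2436.88 − 1660.88 = 776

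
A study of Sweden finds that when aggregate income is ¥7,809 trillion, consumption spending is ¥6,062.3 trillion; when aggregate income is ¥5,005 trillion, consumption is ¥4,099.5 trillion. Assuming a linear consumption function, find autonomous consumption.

a = 596

MPC = ΔC/ΔY = (6062.3 − 4099.5)/(7809 − 5005) = 1962.8/2804 = 0.7
a = C − MPC·Y = 4099.5 − 0.7(5005) = 4099.5 − 3503.5 = 596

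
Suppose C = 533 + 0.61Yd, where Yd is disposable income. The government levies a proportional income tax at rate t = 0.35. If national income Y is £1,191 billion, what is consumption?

C = 1005.2315

Yd = (1 − 0.35)(1191) = 0.65(1191) = 774.15
C = 533 + 0.61(774.15) = 533 + 472.2315 = 1005.2315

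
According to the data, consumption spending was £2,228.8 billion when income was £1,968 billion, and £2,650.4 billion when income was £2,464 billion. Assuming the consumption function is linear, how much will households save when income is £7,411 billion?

S = 555.65

MPC = (2650.4 − 2228.8)/(2464 − 1968) = 421.6/496 = 0.85
a = 2228.8 − 0.85(1968) = 2228.8 − 1672.8 = 556
C = 556 + 0.85(7411) = 6855.35
S = 7411 − 6855.35 = 555.65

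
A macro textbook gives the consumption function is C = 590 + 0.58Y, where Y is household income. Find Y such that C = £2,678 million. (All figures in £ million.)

590 + 0.58Y = 2678
0.58Y = 2088, so Y = 2088/0.58 = 3600

Y = 3600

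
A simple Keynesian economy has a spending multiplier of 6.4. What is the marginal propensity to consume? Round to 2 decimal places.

k = 1/(1 − MPC), so 1 − MPC = 1/k = 1/6.4 = 0.1563
MPC = 1 − 0.1563 = 0.84

MPC = 0.84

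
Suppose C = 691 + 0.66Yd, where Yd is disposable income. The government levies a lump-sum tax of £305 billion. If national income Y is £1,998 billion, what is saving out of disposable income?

S = -115.38

Yd = Y − T = 1998 − 305 = 1693
C = 691 + 0.66(1693) = 691 + 1117.38 = 1808.38
S = Yd − C = 1693 − 1808.38 = -115.38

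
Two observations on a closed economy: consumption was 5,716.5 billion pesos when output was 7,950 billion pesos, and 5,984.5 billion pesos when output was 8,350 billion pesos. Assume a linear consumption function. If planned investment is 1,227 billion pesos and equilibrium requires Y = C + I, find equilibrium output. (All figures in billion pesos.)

Y = 4900

MPC = (5984.5 − 5716.5)/(8350 − 7950) = 268/400 = 0.67
a = 5716.5 − 0.67(7950) = 390
Equilibrium: Y = 390 + 0.67Y + 1227
0.33Y = 1617, so Y = 1617/0.33 = 4900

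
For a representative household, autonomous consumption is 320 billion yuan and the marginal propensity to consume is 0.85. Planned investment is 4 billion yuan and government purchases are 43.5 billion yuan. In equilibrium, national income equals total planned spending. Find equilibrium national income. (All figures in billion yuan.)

Y = 2450

Y = C + I + G = 320 + 0.85Y + 4 + 43.5
Y − 0.85Y = 367.5
0.15Y = 367.5, so Y = 367.5/0.15 = 2450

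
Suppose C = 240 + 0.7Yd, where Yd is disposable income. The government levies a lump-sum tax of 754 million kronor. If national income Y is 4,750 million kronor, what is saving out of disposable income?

Yd = Y − T = 4750 − 754 = 3996
C = 240 + 0.7(3996) = 240 + 2797.2 = 3037.2
S = Yd − C = 3996 − 3037.2 = 958.8

S = 958.8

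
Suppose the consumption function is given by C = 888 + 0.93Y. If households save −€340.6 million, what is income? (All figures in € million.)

Y = 7820

S = Y − C = -888 + 0.07Y
-888 + 0.07Y = -340.6, so 0.07Y = 547.4 and Y = 7820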